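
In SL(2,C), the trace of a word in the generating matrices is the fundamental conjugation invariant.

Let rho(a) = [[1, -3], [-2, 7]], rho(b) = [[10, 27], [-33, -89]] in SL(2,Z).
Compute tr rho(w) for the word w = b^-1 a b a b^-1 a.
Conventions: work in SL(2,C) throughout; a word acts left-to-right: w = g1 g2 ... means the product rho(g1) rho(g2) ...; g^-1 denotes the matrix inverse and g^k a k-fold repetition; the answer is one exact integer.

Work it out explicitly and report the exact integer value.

-1926664

rho(b^-1) = [[-89, -27], [33, 10]]
... * rho(a) = [[1, -3], [-2, 7]]  ->  [[-35, 78], [13, -29]]
... * rho(b) = [[10, 27], [-33, -89]]  ->  [[-2924, -7887], [1087, 2932]]
... * rho(a) = [[1, -3], [-2, 7]]  ->  [[12850, -46437], [-4777, 17263]]
... * rho(b^-1) = [[-89, -27], [33, 10]]  ->  [[-2676071, -811320], [994832, 301609]]
... * rho(a) = [[1, -3], [-2, 7]]  ->  [[-1053431, 2348973], [391614, -873233]]
tr = -1053431 + -873233 = -1926664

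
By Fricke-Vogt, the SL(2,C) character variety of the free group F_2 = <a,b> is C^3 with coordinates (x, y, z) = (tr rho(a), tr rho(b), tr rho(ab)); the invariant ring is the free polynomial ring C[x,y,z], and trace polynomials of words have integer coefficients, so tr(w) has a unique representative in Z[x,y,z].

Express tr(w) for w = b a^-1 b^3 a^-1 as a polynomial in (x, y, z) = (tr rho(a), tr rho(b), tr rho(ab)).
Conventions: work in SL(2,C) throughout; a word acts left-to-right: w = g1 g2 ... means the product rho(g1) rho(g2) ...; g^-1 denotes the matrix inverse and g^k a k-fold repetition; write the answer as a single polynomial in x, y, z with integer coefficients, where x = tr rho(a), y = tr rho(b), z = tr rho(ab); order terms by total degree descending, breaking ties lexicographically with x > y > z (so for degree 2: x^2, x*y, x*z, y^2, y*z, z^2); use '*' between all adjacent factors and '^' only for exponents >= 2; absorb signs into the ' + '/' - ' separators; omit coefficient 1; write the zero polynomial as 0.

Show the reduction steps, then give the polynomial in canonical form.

use: tr(b^2) = tr(b) tr(b) - tr(1)  (reduce the b square) = y^2 - 2
tr(b^3) = tr(b) tr(b^2) - tr(b)  (reduce the b square) = y^3 - 3*y
use: tr(b^4) = tr(b) tr(b^3) - tr(b^2)  (reduce the b square) = y^4 - 4*y^2 + 2
tr(a b^2) = tr(b) tr(a b) - tr(a)  (reduce the b square) = y*z - x
tr(b^2 a b) = tr(b) tr(a b^2) - tr(a b)  (reduce the b square) = y^2*z - x*y - z
tr(b^4 a) = tr(b) tr(b^2 a b) - tr(b^2 a)  (reduce the b square) = y^3*z - x*y^2 - 2*y*z + x
apply: tr(b^3 a^-1 b) = tr(b^4) tr(a) - tr(b^4 a)  (eliminate a^-1) = x*y^4 - y^3*z - 3*x*y^2 + 2*y*z + x
tr(a b a b) = tr(b a) tr(b a) - tr(1)  (split on b) = z^2 - 2
tr(a b a) = tr(a) tr(b a) - tr(b)  (reduce the a square) = x*z - y
apply: tr(a b a b^2) = tr(b) tr(a b a b) - tr(a b a)  (reduce the b square) = y*z^2 - x*z - y
tr(b a b^3 a) = tr(b) tr(a b a b^2) - tr(a b a b)  (reduce the b square) = y^2*z^2 - x*y*z - y^2 - z^2 + 2
apply: tr(b^3 a^-1 b a) = tr(b a b^3) tr(a) - tr(b a b^3 a)  (eliminate a^-1) = x*y^3*z - x^2*y^2 - y^2*z^2 - x*y*z + x^2 + y^2 + z^2 - 2
apply: tr(b a^-1 b^3 a^-1) = tr(b^3 a^-1 b) tr(a) - tr(b^3 a^-1 b a)  (eliminate a^-1) = x^2*y^4 - 2*x*y^3*z - 2*x^2*y^2 + y^2*z^2 + 3*x*y*z - y^2 - z^2 + 2

x^2*y^4 - 2*x*y^3*z - 2*x^2*y^2 + y^2*z^2 + 3*x*y*z - y^2 - z^2 + 2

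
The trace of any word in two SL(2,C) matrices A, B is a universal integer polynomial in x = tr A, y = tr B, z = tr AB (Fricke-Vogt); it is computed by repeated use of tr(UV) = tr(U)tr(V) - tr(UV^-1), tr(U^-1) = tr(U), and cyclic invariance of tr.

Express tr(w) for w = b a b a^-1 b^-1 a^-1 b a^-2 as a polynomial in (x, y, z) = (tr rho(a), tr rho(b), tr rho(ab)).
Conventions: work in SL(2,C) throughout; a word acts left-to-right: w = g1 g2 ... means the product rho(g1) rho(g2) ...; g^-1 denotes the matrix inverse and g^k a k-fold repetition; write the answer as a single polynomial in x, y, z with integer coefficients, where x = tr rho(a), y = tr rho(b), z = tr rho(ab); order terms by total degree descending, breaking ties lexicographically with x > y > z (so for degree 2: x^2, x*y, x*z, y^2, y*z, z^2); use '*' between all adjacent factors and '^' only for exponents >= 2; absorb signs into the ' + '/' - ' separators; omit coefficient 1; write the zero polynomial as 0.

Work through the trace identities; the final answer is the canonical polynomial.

x^3*y^2*z^2 - x^4*y*z - x^2*y^3*z - 2*x^2*y*z^3 + x^3*y^2 + x^3*z^2 + x*z^4 + 4*x^2*y*z + y^3*z + y*z^3 - x^3 - 2*x*y^2 - 4*x*z^2 - 3*y*z + 3*x

trace(b a b) = trace(b) trace(a b) - trace(a) = y*z - x
so trace(b a b a) = trace(a b) trace(a b) - trace(1)   [split at repeated a] = z^2 - 2
trace(a^-1 b a b) = trace(b a b) trace(a) - trace(b a b a) = x*y*z - x^2 - z^2 + 2
trace(a^-1 b a b a^-1) = trace(a^-1 b a b) trace(a) - trace(a^-1 b a b a) = x^2*y*z - x^3 - x*z^2 - y*z + 3*x
so trace(a^2 b) = trace(a) trace(b a) - trace(b) = x*z - y
so trace(a^2) = trace(a) trace(a) - trace(1) = x^2 - 2
trace(b a^2 b) = trace(b) trace(a^2 b) - trace(a^2) = x*y*z - x^2 - y^2 + 2
trace(b a^2 b a) = trace(a) trace(b a b a) - trace(b a b) = x*z^2 - y*z - x
so trace(a b a^-1 b a) = trace(b a^2 b) trace(a) - trace(b a^2 b a) = x^2*y*z - x^3 - x*y^2 - x*z^2 + y*z + 3*x
trace(b^2 a b a) = trace(b) trace(a b a b) - trace(a b a) = y*z^2 - x*z - y
trace(b^2 a b) = trace(b) trace(a b^2) - trace(a b) = y^2*z - x*y - z
trace(a b^2 a b a) = trace(a) trace(b^2 a b a) - trace(b^2 a b) = x*y*z^2 - x^2*z - y^2*z + z
reduce: trace(a b a b a b) = trace(b a) trace(b a b a) - trace(b^-1 a^-1)   [split at repeated b] = z^3 - 3*z
so trace(a b^2 a b a b) = trace(b) trace(a b a b a b) - trace(a b a b a) = y*z^3 - x*z^2 - 2*y*z + x
trace(b a b a b^-1 a b) = trace(a b^2 a b a) trace(b) - trace(a b^2 a b a b) = x*y^2*z^2 - x^2*y*z - y^3*z - y*z^3 + x*z^2 + 3*y*z - x
trace(a b a b a b a) = trace(a) trace(b a b a b a) - trace(b a b a b) = x*z^3 - y*z^2 - 2*x*z + y
trace(a b a b a b a b) = trace(a b a b) trace(a b a b) - trace(1)   [split at repeated a] = z^4 - 4*z^2 + 2
reduce: trace(b a b a b^-1 a b a) = trace(a b a b a b a) trace(b) - trace(a b a b a b a b) = x*y*z^3 - y^2*z^2 - z^4 - 2*x*y*z + y^2 + 4*z^2 - 2
so trace(b^-1 a b a^-1 b a b a) = trace(b a b a b^-1 a b) trace(a) - trace(b a b a b^-1 a b a) = x^2*y^2*z^2 - x^3*y*z - x*y^3*z - 2*x*y*z^3 + x^2*z^2 + y^2*z^2 + z^4 + 5*x*y*z - x^2 - y^2 - 4*z^2 + 2
trace(b a^-1 b a b a^-1 b^-1 a) = trace(b^-1 a b a^-1 b a b) trace(a) - trace(b^-1 a b a^-1 b a b a) = -x^2*y^2*z^2 + 2*x^3*y*z + x*y^3*z + 2*x*y*z^3 - x^4 - x^2*y^2 - 2*x^2*z^2 - y^2*z^2 - z^4 - 4*x*y*z + 4*x^2 + y^2 + 4*z^2 - 2
trace(a^-1 b a b a^-1 b^-1 a^-1 b) = trace(b a^-1 b a b a^-1 b^-1) trace(a) - trace(b a^-1 b a b a^-1 b^-1 a) = x^2*y^2*z^2 - x^3*y*z - x*y^3*z - 2*x*y*z^3 + x^2*y^2 + x^2*z^2 + y^2*z^2 + z^4 + 3*x*y*z - x^2 - y^2 - 4*z^2 + 2
trace(b^2 a b a^-1 b^-1 a) = trace(b^-1 a b^2 a b) trace(a) - trace(b^-1 a b^2 a b a) = -x*y^2*z^2 + 2*x^2*y*z + y^3*z + y*z^3 - x^3 - x*y^2 - x*z^2 - 3*y*z + 3*x
trace(b a b a^-1 b^-1 a^-1 b) = trace(b^2 a b a^-1 b^-1) trace(a) - trace(b^2 a b a^-1 b^-1 a) = x*y^2*z^2 - x^2*y*z - y^3*z - y*z^3 + x*y^2 + 3*y*z - x
trace(b a b a^-1 b^-1 a^-1 b a^-2) = trace(a^-1 b a b a^-1 b^-1 a^-1 b) trace(a) - trace(a^-1 b a b a^-1 b^-1 a^-1 b a) = x^3*y^2*z^2 - x^4*y*z - x^2*y^3*z - 2*x^2*y*z^3 + x^3*y^2 + x^3*z^2 + x*z^4 + 4*x^2*y*z + y^3*z + y*z^3 - x^3 - 2*x*y^2 - 4*x*z^2 - 3*y*z + 3*x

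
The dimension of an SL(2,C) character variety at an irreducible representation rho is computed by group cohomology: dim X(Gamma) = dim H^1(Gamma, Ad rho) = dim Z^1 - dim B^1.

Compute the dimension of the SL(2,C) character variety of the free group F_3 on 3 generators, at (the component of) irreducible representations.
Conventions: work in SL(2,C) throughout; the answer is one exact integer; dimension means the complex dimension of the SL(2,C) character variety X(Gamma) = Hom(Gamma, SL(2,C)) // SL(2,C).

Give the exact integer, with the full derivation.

Here Gamma is free of rank 3 — no relator constrains a cocycle.
Z^1(Gamma, Ad rho) = (sl_2)^3: a cocycle is a free choice of one sl_2 vector per generator, so dim Z^1 = 3*3 = 9.
dim B^1 = 3: the coboundary map is injective because an irreducible image has centralizer 0 in sl_2.
dim X = dim H^1 = dim Z^1 - dim B^1 = 9 - 3 = 6.

6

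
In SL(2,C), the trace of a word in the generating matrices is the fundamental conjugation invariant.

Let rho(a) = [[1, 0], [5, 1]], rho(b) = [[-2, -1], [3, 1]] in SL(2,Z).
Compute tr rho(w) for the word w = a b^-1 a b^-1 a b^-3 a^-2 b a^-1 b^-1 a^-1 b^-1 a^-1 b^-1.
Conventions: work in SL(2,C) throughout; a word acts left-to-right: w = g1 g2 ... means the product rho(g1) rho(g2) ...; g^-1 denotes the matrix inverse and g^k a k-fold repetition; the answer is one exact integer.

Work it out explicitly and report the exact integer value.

rho(a) = [[1, 0], [5, 1]]
... * rho(b^-1) = [[1, 1], [-3, -2]]  ->  [[1, 1], [2, 3]]
... * rho(a) = [[1, 0], [5, 1]]  ->  [[6, 1], [17, 3]]
... * rho(b^-1) = [[1, 1], [-3, -2]]  ->  [[3, 4], [8, 11]]
... * rho(a) = [[1, 0], [5, 1]]  ->  [[23, 4], [63, 11]]
... * rho(b^-1) = [[1, 1], [-3, -2]]  ->  [[11, 15], [30, 41]]
... * rho(b^-1) = [[1, 1], [-3, -2]]  ->  [[-34, -19], [-93, -52]]
... * rho(b^-1) = [[1, 1], [-3, -2]]  ->  [[23, 4], [63, 11]]
... * rho(a^-1) = [[1, 0], [-5, 1]]  ->  [[3, 4], [8, 11]]
... * rho(a^-1) = [[1, 0], [-5, 1]]  ->  [[-17, 4], [-47, 11]]
... * rho(b) = [[-2, -1], [3, 1]]  ->  [[46, 21], [127, 58]]
... * rho(a^-1) = [[1, 0], [-5, 1]]  ->  [[-59, 21], [-163, 58]]
... * rho(b^-1) = [[1, 1], [-3, -2]]  ->  [[-122, -101], [-337, -279]]
... * rho(a^-1) = [[1, 0], [-5, 1]]  ->  [[383, -101], [1058, -279]]
... * rho(b^-1) = [[1, 1], [-3, -2]]  ->  [[686, 585], [1895, 1616]]
... * rho(a^-1) = [[1, 0], [-5, 1]]  ->  [[-2239, 585], [-6185, 1616]]
... * rho(b^-1) = [[1, 1], [-3, -2]]  ->  [[-3994, -3409], [-11033, -9417]]
tr = -3994 + -9417 = -13411

-13411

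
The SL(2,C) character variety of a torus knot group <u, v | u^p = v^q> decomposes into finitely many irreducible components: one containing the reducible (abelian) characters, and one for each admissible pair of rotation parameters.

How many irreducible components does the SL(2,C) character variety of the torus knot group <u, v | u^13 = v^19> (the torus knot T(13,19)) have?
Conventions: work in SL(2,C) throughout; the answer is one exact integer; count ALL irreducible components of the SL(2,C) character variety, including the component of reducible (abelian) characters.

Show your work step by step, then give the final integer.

For T(13,19): irreducibility forces the central element u^13 = v^19 to one of +I, -I.
On an irreducible component, tr(u) is locked at 2*cos(pi*alpha/13) for some alpha in 1..12, and tr(v) at 2*cos(pi*beta/19) for some beta in 1..18.
Consistency of u^13 = (-1)^alpha I with v^19 = (-1)^beta I forces alpha = beta (mod 2).
Enumerate parity-matched pairs: 6*9 odd-odd plus 6*9 even-even gives 108.
That is 108 components of irreducible characters, and with the reducible (abelian) component the total is 109.

109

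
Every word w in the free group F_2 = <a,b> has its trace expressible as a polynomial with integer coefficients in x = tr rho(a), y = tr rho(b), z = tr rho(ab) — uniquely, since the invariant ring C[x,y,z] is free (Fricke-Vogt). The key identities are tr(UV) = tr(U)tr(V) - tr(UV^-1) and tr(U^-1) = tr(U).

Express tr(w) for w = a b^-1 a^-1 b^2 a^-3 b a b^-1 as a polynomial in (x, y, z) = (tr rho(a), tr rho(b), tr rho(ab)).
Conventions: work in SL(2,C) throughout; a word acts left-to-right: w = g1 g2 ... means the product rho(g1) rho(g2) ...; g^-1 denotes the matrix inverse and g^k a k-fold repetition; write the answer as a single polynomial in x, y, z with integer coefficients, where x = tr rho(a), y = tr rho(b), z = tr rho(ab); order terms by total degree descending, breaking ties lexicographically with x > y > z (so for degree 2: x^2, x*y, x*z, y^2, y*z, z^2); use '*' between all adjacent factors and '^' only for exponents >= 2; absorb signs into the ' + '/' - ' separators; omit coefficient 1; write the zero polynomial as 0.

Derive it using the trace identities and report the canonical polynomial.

-x^5*y^4*z + x^6*y^3 + x^4*y^5 + 3*x^4*y^3*z^2 - x^5*y^2*z - 3*x^3*y^2*z^3 - x^6*y - 7*x^4*y^3 - x^4*y*z^2 - 2*x^2*y^5 - 4*x^2*y^3*z^2 + x^2*y*z^4 + x^5*z + 10*x^3*y^2*z + x^3*z^3 + 3*x*y^4*z + 4*x*y^2*z^3 + 6*x^4*y + 10*x^2*y^3 - x^2*y*z^2 - y^3*z^2 - y*z^4 - 6*x^3*z - 14*x*y^2*z - 2*x*z^3 - 7*x^2*y + 4*y*z^2 + 7*x*z - y

so trace(b^2 a) = trace(b)*trace(a b) - trace(a)  (reduce the b square) = y*z - x
so trace(b^2) = trace(b)*trace(b) - trace(1)  (reduce the b square) = y^2 - 2
reduce: trace(a b^2 a) = trace(a)*trace(b^2 a) - trace(b^2)  (reduce the a square) = x*y*z - x^2 - y^2 + 2
so trace(a b a b) = trace(a b)*trace(a b) - trace(1)  (split on a) = z^2 - 2
trace(a b a) = trace(a)*trace(b a) - trace(b)  (reduce the a square) = x*z - y
trace(a b^2 a b) = trace(b)*trace(a b a b) - trace(a b a)  (reduce the b square) = y*z^2 - x*z - y
trace(b^2 a b^-1 a) = trace(a b^2 a)*trace(b) - trace(a b^2 a b)  (eliminate b^-1) = x*y^2*z - x^2*y - y^3 - y*z^2 + x*z + 3*y
trace(a^3 b^2) = trace(a)*trace(a b^2 a) - trace(a b^2)  (reduce the a square) = x^2*y*z - x^3 - x*y^2 - y*z + 3*x
trace(a^3 b) = trace(a)*trace(a b a) - trace(a b)  (reduce the a square) = x^2*z - x*y - z
so trace(a^2 b^3 a) = trace(b)*trace(a^3 b^2) - trace(a^3 b)  (reduce the b square) = x^2*y^2*z - x^3*y - x*y^3 - x^2*z - y^2*z + 4*x*y + z
trace(a b a^2 b) = trace(a)*trace(b a b a) - trace(b a b)  (reduce the a square) = x*z^2 - y*z - x
reduce: trace(b a b a^2 b) = trace(b)*trace(a b a^2 b) - trace(a b a^2)  (reduce the b square) = x*y*z^2 - x^2*z - y^2*z + z
trace(a^2 b^3 a b) = trace(b)*trace(b a b a^2 b) - trace(b a b a^2)  (reduce the b square) = x*y^2*z^2 - x^2*y*z - y^3*z - x*z^2 + 2*y*z + x
reduce: trace(a b^3 a b^-1 a) = trace(a^2 b^3 a)*trace(b) - trace(a^2 b^3 a b)  (eliminate b^-1) = x^2*y^3*z - x^3*y^2 - x*y^4 - x*y^2*z^2 + 4*x*y^2 + x*z^2 - y*z - x
trace(b a b^2) = trace(b)*trace(a b^2) - trace(a b)  (reduce the b square) = y^2*z - x*y - z
reduce: trace(b a^2 b a b) = trace(a)*trace(b a b^2 a) - trace(b a b^2)  (reduce the a square) = x*y*z^2 - x^2*z - y^2*z + z
so trace(a b a b^3 a) = trace(b)*trace(b a^2 b a b) - trace(b a^2 b a)  (reduce the b square) = x*y^2*z^2 - x^2*y*z - y^3*z - x*z^2 + 2*y*z + x
trace(a b a b a b) = trace(a b a b)*trace(a b) - trace(b a)  (split on a) = z^3 - 3*z
trace(a b a b a b^2) = trace(b)*trace(a b a b a b) - trace(a b a b a)  (reduce the b square) = y*z^3 - x*z^2 - 2*y*z + x
trace(a b a b^3 a b) = trace(b)*trace(a b a b a b^2) - trace(a b a b a b)  (reduce the b square) = y^2*z^3 - x*y*z^2 - 2*y^2*z - z^3 + x*y + 3*z
reduce: trace(a b^3 a b^-1 a b) = trace(a b a b^3 a)*trace(b) - trace(a b a b^3 a b)  (eliminate b^-1) = x*y^3*z^2 - x^2*y^2*z - y^4*z - y^2*z^3 + 4*y^2*z + z^3 - 3*z
trace(b^3 a b^-1 a b^-1 a) = trace(a b^3 a b^-1 a)*trace(b) - trace(a b^3 a b^-1 a b)  (eliminate b^-1) = x^2*y^4*z - x^3*y^3 - x*y^5 - 2*x*y^3*z^2 + x^2*y^2*z + y^4*z + y^2*z^3 + 4*x*y^3 + x*y*z^2 - 5*y^2*z - z^3 - x*y + 3*z
trace(b a b^-1 a b^-1 a^-1 b^2) = trace(b^3 a b^-1 a b^-1)*trace(a) - trace(b^3 a b^-1 a b^-1 a)  (eliminate a^-1) = -x^2*y^4*z + x^3*y^3 + x*y^5 + 2*x*y^3*z^2 - y^4*z - y^2*z^3 - x^3*y - 5*x*y^3 - 2*x*y*z^2 + x^2*z + 5*y^2*z + z^3 + 4*x*y - 3*z
trace(b a b a b^-1 a) = trace(a b a b a)*trace(b) - trace(a b a b a b)  (eliminate b^-1) = x*y*z^2 - y^2*z - z^3 - x*y + 3*z
trace(a b^2 a b a^2) = trace(a)*trace(b^2 a b a^2) - trace(b^2 a b a)  (reduce the a square) = x^2*y*z^2 - x^3*z - x*y^2*z - y*z^2 + 2*x*z + y
trace(b a b^2 a b) = trace(b)*trace(a b^2 a b) - trace(a b^2 a)  (reduce the b square) = y^2*z^2 - 2*x*y*z + x^2 - 2
reduce: trace(a b^2 a b a^2 b) = trace(a)*trace(b a b^2 a b a) - trace(b a b^2 a b)  (reduce the a square) = x*y*z^3 - x^2*z^2 - y^2*z^2 + 2
so trace(a b^-1 a b^2 a b a) = trace(a b^2 a b a^2)*trace(b) - trace(a b^2 a b a^2 b)  (eliminate b^-1) = x^2*y^2*z^2 - x^3*y*z - x*y^3*z - x*y*z^3 + x^2*z^2 + 2*x*y*z + y^2 - 2
so trace(a b a b a^2 b) = trace(a)*trace(b a b a b a) - trace(b a b a b)  (reduce the a square) = x*z^3 - y*z^2 - 2*x*z + y
trace(a b a b a^2) = trace(a)*trace(a b a b a) - trace(a b a b)  (reduce the a square) = x^2*z^2 - x*y*z - x^2 - z^2 + 2
reduce: trace(a b^2 a b a b a) = trace(b)*trace(a b a b a^2 b) - trace(a b a b a^2)  (reduce the b square) = x*y*z^3 - x^2*z^2 - y^2*z^2 - x*y*z + x^2 + y^2 + z^2 - 2
trace(a b a b a b a b) = trace(a b)*trace(a b a b a b) - trace(a^-1 b^-1 a^-1 b^-1)  (split on a) = z^4 - 4*z^2 + 2
trace(a b^2 a b a b a b) = trace(b)*trace(a b a b a b a b) - trace(a b a b a b a)  (reduce the b square) = y*z^4 - x*z^3 - 3*y*z^2 + 2*x*z + y
so trace(a b^-1 a b^2 a b a b) = trace(a b^2 a b a b a)*trace(b) - trace(a b^2 a b a b a b)  (eliminate b^-1) = x*y^2*z^3 - x^2*y*z^2 - y^3*z^2 - y*z^4 - x*y^2*z + x*z^3 + x^2*y + y^3 + 4*y*z^2 - 2*x*z - 3*y
reduce: trace(b^2 a b a b^-1 a b^-1 a) = trace(a b^-1 a b^2 a b a)*trace(b) - trace(a b^-1 a b^2 a b a b)  (eliminate b^-1) = x^2*y^3*z^2 - x^3*y^2*z - x*y^4*z - 2*x*y^2*z^3 + 2*x^2*y*z^2 + y^3*z^2 + y*z^4 + 3*x*y^2*z - x*z^3 - x^2*y - 4*y*z^2 + 2*x*z + y
so trace(b a b^-1 a b^-1 a^-1 b^2 a) = trace(b^2 a b a b^-1 a b^-1)*trace(a) - trace(b^2 a b a b^-1 a b^-1 a)  (eliminate a^-1) = -x^2*y^3*z^2 + x^3*y^2*z + x*y^4*z + 2*x*y^2*z^3 - x^2*y*z^2 - y^3*z^2 - y*z^4 - 4*x*y^2*z + 4*y*z^2 + x*z - y
reduce: trace(b a b^-1 a b^-1 a^-1 b^2 a^-1) = trace(b a b^-1 a b^-1 a^-1 b^2)*trace(a) - trace(b a b^-1 a b^-1 a^-1 b^2 a)  (eliminate a^-1) = -x^3*y^4*z + x^4*y^3 + x^2*y^5 + 3*x^2*y^3*z^2 - x^3*y^2*z - 2*x*y^4*z - 3*x*y^2*z^3 - x^4*y - 5*x^2*y^3 - x^2*y*z^2 + y^3*z^2 + y*z^4 + x^3*z + 9*x*y^2*z + x*z^3 + 4*x^2*y - 4*y*z^2 - 4*x*z + y
trace(a^-1 b a b^-1 a b^-1 a^-1 b^2 a^-1) = trace(b a b^-1 a b^-1 a^-1 b^2 a^-1)*trace(a) - trace(b a b^-1 a b^-1 a^-1 b^2)  (eliminate a^-1) = -x^4*y^4*z + x^5*y^3 + x^3*y^5 + 3*x^3*y^3*z^2 - x^4*y^2*z - x^2*y^4*z - 3*x^2*y^2*z^3 - x^5*y - 6*x^3*y^3 - x^3*y*z^2 - x*y^5 - x*y^3*z^2 + x*y*z^4 + x^4*z + 9*x^2*y^2*z + x^2*z^3 + y^4*z + y^2*z^3 + 5*x^3*y + 5*x*y^3 - 2*x*y*z^2 - 5*x^2*z - 5*y^2*z - z^3 - 3*x*y + 3*z
trace(a b^-1 a^-1 b^2 a^-3 b a b^-1) = trace(a^-1 b a b^-1 a b^-1 a^-1 b^2 a^-1)*trace(a) - trace(a^-1 b a b^-1 a b^-1 a^-1 b^2)  (eliminate a^-1) = -x^5*y^4*z + x^6*y^3 + x^4*y^5 + 3*x^4*y^3*z^2 - x^5*y^2*z - 3*x^3*y^2*z^3 - x^6*y - 7*x^4*y^3 - x^4*y*z^2 - 2*x^2*y^5 - 4*x^2*y^3*z^2 + x^2*y*z^4 + x^5*z + 10*x^3*y^2*z + x^3*z^3 + 3*x*y^4*z + 4*x*y^2*z^3 + 6*x^4*y + 10*x^2*y^3 - x^2*y*z^2 - y^3*z^2 - y*z^4 - 6*x^3*z - 14*x*y^2*z - 2*x*z^3 - 7*x^2*y + 4*y*z^2 + 7*x*z - y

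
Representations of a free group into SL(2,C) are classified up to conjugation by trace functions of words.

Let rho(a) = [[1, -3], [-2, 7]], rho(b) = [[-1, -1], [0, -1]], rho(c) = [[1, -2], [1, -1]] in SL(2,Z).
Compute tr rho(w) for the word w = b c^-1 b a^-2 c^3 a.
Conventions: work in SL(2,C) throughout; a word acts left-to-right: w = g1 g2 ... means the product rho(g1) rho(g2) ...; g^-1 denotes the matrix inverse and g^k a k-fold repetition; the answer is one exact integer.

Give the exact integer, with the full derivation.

rho(b) = [[-1, -1], [0, -1]]
... * rho(c^-1) = [[-1, 2], [-1, 1]]  ->  [[2, -3], [1, -1]]
... * rho(b) = [[-1, -1], [0, -1]]  ->  [[-2, 1], [-1, 0]]
... * rho(a^-1) = [[7, 3], [2, 1]]  ->  [[-12, -5], [-7, -3]]
... * rho(a^-1) = [[7, 3], [2, 1]]  ->  [[-94, -41], [-55, -24]]
... * rho(c) = [[1, -2], [1, -1]]  ->  [[-135, 229], [-79, 134]]
... * rho(c) = [[1, -2], [1, -1]]  ->  [[94, 41], [55, 24]]
... * rho(c) = [[1, -2], [1, -1]]  ->  [[135, -229], [79, -134]]
... * rho(a) = [[1, -3], [-2, 7]]  ->  [[593, -2008], [347, -1175]]
tr = 593 + -1175 = -582

-582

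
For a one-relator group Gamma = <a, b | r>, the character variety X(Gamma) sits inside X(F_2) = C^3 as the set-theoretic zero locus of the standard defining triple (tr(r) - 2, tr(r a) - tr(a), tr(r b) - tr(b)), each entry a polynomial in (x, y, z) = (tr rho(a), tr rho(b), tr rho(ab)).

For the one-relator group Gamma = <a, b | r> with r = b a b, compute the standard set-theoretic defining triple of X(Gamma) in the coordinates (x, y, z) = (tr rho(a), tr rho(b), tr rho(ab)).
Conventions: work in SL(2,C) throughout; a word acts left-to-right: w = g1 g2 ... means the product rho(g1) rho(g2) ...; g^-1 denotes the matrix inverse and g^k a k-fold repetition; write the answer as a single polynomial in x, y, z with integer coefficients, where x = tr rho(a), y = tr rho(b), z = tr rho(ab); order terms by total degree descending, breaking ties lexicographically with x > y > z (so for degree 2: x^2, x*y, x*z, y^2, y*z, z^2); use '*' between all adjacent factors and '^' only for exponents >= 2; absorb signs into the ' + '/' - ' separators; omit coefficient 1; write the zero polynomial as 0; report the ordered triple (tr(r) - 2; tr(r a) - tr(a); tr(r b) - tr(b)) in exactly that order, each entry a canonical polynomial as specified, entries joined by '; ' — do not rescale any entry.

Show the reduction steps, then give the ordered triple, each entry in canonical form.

y*z - x - 2; z^2 - x - 2; y^2*z - x*y - y - z

tr(b a b) = tr(b) tr(a b) - tr(a) = y*z - x
reduce: tr(b a b a) = tr(b a) tr(b a) - tr(1)  (split on b) = z^2 - 2
reduce: tr(b a b^2) = tr(b) tr(b a b) - tr(b a)  (reduce the b square) = y^2*z - x*y - z
assemble the triple (tr(r) - 2; tr(r a) - x; tr(r b) - y)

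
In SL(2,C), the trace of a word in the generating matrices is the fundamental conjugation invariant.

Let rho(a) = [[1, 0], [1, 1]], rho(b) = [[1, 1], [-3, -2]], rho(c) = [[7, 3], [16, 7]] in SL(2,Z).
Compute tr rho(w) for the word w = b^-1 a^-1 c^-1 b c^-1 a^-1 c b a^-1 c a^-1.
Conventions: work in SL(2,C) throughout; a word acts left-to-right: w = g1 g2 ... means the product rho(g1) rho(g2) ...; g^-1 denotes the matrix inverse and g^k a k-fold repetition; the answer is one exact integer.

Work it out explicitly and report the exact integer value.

rho(b^-1) = [[-2, -1], [3, 1]]
... * rho(a^-1) = [[1, 0], [-1, 1]]  ->  [[-1, -1], [2, 1]]
... * rho(c^-1) = [[7, -3], [-16, 7]]  ->  [[9, -4], [-2, 1]]
... * rho(b) = [[1, 1], [-3, -2]]  ->  [[21, 17], [-5, -4]]
... * rho(c^-1) = [[7, -3], [-16, 7]]  ->  [[-125, 56], [29, -13]]
... * rho(a^-1) = [[1, 0], [-1, 1]]  ->  [[-181, 56], [42, -13]]
... * rho(c) = [[7, 3], [16, 7]]  ->  [[-371, -151], [86, 35]]
... * rho(b) = [[1, 1], [-3, -2]]  ->  [[82, -69], [-19, 16]]
... * rho(a^-1) = [[1, 0], [-1, 1]]  ->  [[151, -69], [-35, 16]]
... * rho(c) = [[7, 3], [16, 7]]  ->  [[-47, -30], [11, 7]]
... * rho(a^-1) = [[1, 0], [-1, 1]]  ->  [[-17, -30], [4, 7]]
tr = -17 + 7 = -10

-10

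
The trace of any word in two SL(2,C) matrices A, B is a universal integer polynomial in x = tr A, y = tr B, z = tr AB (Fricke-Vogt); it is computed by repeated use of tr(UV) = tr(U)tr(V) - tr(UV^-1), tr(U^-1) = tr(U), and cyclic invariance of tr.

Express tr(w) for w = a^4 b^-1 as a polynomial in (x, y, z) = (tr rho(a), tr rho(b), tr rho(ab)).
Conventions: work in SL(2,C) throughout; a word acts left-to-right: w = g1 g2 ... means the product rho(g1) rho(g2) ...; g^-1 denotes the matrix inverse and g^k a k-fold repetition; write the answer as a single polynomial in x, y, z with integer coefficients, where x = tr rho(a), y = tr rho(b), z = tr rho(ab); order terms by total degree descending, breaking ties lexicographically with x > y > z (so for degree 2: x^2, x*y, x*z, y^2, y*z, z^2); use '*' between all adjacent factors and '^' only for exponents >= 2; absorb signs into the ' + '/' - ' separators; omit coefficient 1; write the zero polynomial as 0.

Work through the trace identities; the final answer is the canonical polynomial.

trace(a^2) = trace(a)*trace(a) - trace(1) = x^2 - 2
and trace(a^3) = trace(a)*trace(a^2) - trace(a) = x^3 - 3*x
trace(a^4) = trace(a)*trace(a^3) - trace(a^2) = x^4 - 4*x^2 + 2
and trace(b a^2) = trace(a)*trace(b a) - trace(b) = x*z - y
next, trace(a^2 b a) = trace(a)*trace(b a^2) - trace(b a) = x^2*z - x*y - z
next, trace(a^4 b) = trace(a)*trace(a^2 b a) - trace(a^2 b) = x^3*z - x^2*y - 2*x*z + y
next, trace(a^4 b^-1) = trace(a^4)*trace(b) - trace(a^4 b) = x^4*y - x^3*z - 3*x^2*y + 2*x*z + y

x^4*y - x^3*z - 3*x^2*y + 2*x*z + y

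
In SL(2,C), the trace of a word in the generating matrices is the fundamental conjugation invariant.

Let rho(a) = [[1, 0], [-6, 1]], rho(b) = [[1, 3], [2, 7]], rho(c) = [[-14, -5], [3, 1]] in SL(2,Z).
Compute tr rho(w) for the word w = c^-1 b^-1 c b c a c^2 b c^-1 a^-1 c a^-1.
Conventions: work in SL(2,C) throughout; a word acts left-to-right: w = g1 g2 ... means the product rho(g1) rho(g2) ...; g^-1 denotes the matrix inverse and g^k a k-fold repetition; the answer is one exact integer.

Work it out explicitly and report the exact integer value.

rho(c^-1) = [[1, 5], [-3, -14]]
... * rho(b^-1) = [[7, -3], [-2, 1]]  ->  [[-3, 2], [7, -5]]
... * rho(c) = [[-14, -5], [3, 1]]  ->  [[48, 17], [-113, -40]]
... * rho(b) = [[1, 3], [2, 7]]  ->  [[82, 263], [-193, -619]]
... * rho(c) = [[-14, -5], [3, 1]]  ->  [[-359, -147], [845, 346]]
... * rho(a) = [[1, 0], [-6, 1]]  ->  [[523, -147], [-1231, 346]]
... * rho(c) = [[-14, -5], [3, 1]]  ->  [[-7763, -2762], [18272, 6501]]
... * rho(c) = [[-14, -5], [3, 1]]  ->  [[100396, 36053], [-236305, -84859]]
... * rho(b) = [[1, 3], [2, 7]]  ->  [[172502, 553559], [-406023, -1302928]]
... * rho(c^-1) = [[1, 5], [-3, -14]]  ->  [[-1488175, -6887316], [3502761, 16210877]]
... * rho(a^-1) = [[1, 0], [6, 1]]  ->  [[-42812071, -6887316], [100768023, 16210877]]
... * rho(c) = [[-14, -5], [3, 1]]  ->  [[578707046, 207173039], [-1362119691, -487629238]]
... * rho(a^-1) = [[1, 0], [6, 1]]  ->  [[1821745280, 207173039], [-4287895119, -487629238]]
tr = 1821745280 + -487629238 = 1334116042

1334116042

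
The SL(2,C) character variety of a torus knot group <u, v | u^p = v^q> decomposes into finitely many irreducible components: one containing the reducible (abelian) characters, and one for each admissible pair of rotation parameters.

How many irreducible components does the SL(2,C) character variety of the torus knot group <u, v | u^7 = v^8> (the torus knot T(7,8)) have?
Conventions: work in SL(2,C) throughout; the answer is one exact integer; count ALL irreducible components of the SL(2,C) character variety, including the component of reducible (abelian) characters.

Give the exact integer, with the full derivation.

In the torus knot group T(7,8), u^7 = v^8 is central, so an irreducible representation sends it to +I or -I (Schur).
On an irreducible component, tr(u) is locked at 2*cos(pi*alpha/7) for some alpha in 1..6, and tr(v) at 2*cos(pi*beta/8) for some beta in 1..7.
u^7 = (-1)^alpha I and v^8 = (-1)^beta I must agree, so alpha and beta have equal parity.
Enumerate parity-matched pairs: 3*4 odd-odd plus 3*3 even-even gives 21.
That is 21 components of irreducible characters, and with the reducible (abelian) component the total is 22.

22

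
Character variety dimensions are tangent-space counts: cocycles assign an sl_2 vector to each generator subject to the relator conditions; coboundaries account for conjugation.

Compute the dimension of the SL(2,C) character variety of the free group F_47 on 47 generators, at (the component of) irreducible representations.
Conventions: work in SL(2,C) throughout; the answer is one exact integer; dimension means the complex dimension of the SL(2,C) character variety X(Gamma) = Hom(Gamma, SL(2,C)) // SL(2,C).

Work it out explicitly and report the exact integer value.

Here Gamma is free of rank 47 — no relator constrains a cocycle.
Z^1(Gamma, Ad rho) = (sl_2)^47: a cocycle is a free choice of one sl_2 vector per generator, so dim Z^1 = 3*47 = 141.
At an irreducible rho the centralizer of the image in sl_2 is 0, so the coboundary map sl_2 -> Z^1 is injective: dim B^1 = 3.
Therefore dim X = 141 - 3 = 138.

138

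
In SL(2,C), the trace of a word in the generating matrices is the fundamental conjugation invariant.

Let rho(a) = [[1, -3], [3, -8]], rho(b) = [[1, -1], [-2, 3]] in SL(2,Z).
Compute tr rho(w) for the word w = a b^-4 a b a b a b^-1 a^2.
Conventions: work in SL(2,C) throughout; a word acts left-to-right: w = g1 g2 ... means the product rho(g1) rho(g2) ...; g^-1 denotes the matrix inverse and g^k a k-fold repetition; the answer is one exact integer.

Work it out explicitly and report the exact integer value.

43774504

rho(a) = [[1, -3], [3, -8]]
... * rho(b^-1) = [[3, 1], [2, 1]]  ->  [[-3, -2], [-7, -5]]
... * rho(b^-1) = [[3, 1], [2, 1]]  ->  [[-13, -5], [-31, -12]]
... * rho(b^-1) = [[3, 1], [2, 1]]  ->  [[-49, -18], [-117, -43]]
... * rho(b^-1) = [[3, 1], [2, 1]]  ->  [[-183, -67], [-437, -160]]
... * rho(a) = [[1, -3], [3, -8]]  ->  [[-384, 1085], [-917, 2591]]
... * rho(b) = [[1, -1], [-2, 3]]  ->  [[-2554, 3639], [-6099, 8690]]
... * rho(a) = [[1, -3], [3, -8]]  ->  [[8363, -21450], [19971, -51223]]
... * rho(b) = [[1, -1], [-2, 3]]  ->  [[51263, -72713], [122417, -173640]]
... * rho(a) = [[1, -3], [3, -8]]  ->  [[-166876, 427915], [-398503, 1021869]]
... * rho(b^-1) = [[3, 1], [2, 1]]  ->  [[355202, 261039], [848229, 623366]]
... * rho(a) = [[1, -3], [3, -8]]  ->  [[1138319, -3153918], [2718327, -7531615]]
... * rho(a) = [[1, -3], [3, -8]]  ->  [[-8323435, 21816387], [-19876518, 52097939]]
tr = -8323435 + 52097939 = 43774504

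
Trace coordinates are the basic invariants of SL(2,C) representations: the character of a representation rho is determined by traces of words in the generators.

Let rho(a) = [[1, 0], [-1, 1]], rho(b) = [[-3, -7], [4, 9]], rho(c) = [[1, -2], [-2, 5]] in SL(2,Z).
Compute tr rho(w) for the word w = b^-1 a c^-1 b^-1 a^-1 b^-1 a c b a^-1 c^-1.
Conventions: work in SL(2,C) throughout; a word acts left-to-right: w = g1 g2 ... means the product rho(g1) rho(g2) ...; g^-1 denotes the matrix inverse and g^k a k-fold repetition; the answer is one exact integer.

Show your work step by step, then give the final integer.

rho(b^-1) = [[9, 7], [-4, -3]]
... * rho(a) = [[1, 0], [-1, 1]]  ->  [[2, 7], [-1, -3]]
... * rho(c^-1) = [[5, 2], [2, 1]]  ->  [[24, 11], [-11, -5]]
... * rho(b^-1) = [[9, 7], [-4, -3]]  ->  [[172, 135], [-79, -62]]
... * rho(a^-1) = [[1, 0], [1, 1]]  ->  [[307, 135], [-141, -62]]
... * rho(b^-1) = [[9, 7], [-4, -3]]  ->  [[2223, 1744], [-1021, -801]]
... * rho(a) = [[1, 0], [-1, 1]]  ->  [[479, 1744], [-220, -801]]
... * rho(c) = [[1, -2], [-2, 5]]  ->  [[-3009, 7762], [1382, -3565]]
... * rho(b) = [[-3, -7], [4, 9]]  ->  [[40075, 90921], [-18406, -41759]]
... * rho(a^-1) = [[1, 0], [1, 1]]  ->  [[130996, 90921], [-60165, -41759]]
... * rho(c^-1) = [[5, 2], [2, 1]]  ->  [[836822, 352913], [-384343, -162089]]
tr = 836822 + -162089 = 674733

674733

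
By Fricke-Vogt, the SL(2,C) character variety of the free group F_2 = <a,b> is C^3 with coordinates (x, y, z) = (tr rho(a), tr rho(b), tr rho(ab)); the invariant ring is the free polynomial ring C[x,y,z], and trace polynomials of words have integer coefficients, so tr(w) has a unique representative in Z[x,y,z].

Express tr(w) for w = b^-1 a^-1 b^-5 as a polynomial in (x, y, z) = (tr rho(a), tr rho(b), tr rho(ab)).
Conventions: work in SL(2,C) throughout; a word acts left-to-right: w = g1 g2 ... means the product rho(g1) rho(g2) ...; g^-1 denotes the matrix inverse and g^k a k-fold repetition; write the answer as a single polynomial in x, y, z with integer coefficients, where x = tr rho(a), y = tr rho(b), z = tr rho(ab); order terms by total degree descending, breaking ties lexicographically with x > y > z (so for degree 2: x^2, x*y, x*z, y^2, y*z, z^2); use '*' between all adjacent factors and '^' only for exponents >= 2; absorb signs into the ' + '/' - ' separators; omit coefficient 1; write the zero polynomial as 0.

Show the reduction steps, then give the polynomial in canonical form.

tr(b^-1) = tr(b) = y
tr(b^-2) = tr(b^-1) tr(b) - tr(1)  (eliminate b^-1) = y^2 - 2
tr(b^-3) = tr(b^-2) tr(b) - tr(b^-1)  (eliminate b^-1) = y^3 - 3*y
tr(b^-1 a) = tr(a) tr(b) - tr(a b)  (eliminate b^-1) = x*y - z
tr(a b^-2) = tr(b^-1 a) tr(b) - tr(b^-1 a b)  (eliminate b^-1) = x*y^2 - y*z - x
tr(b^-3 a) = tr(a b^-2) tr(b) - tr(a b^-1)  (eliminate b^-1) = x*y^3 - y^2*z - 2*x*y + z
tr(b^-3 a^-1) = tr(b^-3) tr(a) - tr(b^-3 a)  (eliminate a^-1) = y^2*z - x*y - z
tr(b^-2 a^-1) = tr(a^-1 b^-1) tr(b) - tr(a^-1)  (eliminate b^-1) = y*z - x
tr(b^-1 a^-1 b^-3) = tr(b^-3 a^-1) tr(b) - tr(b^-3 a^-1 b)  (eliminate b^-1) = y^3*z - x*y^2 - 2*y*z + x
tr(b^-2 a^-1 b^-3) = tr(b^-1 a^-1 b^-3) tr(b) - tr(b^-1 a^-1 b^-2)  (eliminate b^-1) = y^4*z - x*y^3 - 3*y^2*z + 2*x*y + z
tr(b^-1 a^-1 b^-5) = tr(b^-2 a^-1 b^-3) tr(b) - tr(b^-2 a^-1 b^-2)  (eliminate b^-1) = y^5*z - x*y^4 - 4*y^3*z + 3*x*y^2 + 3*y*z - x

y^5*z - x*y^4 - 4*y^3*z + 3*x*y^2 + 3*y*z - x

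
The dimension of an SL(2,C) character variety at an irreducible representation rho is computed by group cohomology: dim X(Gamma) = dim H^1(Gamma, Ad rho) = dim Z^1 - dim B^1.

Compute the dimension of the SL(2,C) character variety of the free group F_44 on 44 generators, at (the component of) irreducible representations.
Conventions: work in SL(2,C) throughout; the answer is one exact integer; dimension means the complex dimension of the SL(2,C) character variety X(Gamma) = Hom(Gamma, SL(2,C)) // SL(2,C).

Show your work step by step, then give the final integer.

The free group F_44: 44 generators, no relators.
So Z^1 = (sl_2)^44 in full: dim Z^1 = 132.
At an irreducible rho the centralizer of the image in sl_2 is 0, so the coboundary map sl_2 -> Z^1 is injective: dim B^1 = 3.
dim H^1 = 132 - 3 = 129, which is dim X.

129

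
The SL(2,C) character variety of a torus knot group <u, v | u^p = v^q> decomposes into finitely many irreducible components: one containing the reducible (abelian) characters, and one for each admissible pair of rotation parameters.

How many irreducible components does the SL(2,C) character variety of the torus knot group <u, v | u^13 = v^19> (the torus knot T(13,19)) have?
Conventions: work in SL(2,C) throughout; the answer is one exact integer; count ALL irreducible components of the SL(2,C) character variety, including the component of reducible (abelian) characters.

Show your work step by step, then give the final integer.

109

For T(13,19): irreducibility forces the central element u^13 = v^19 to one of +I, -I.
On an irreducible component, tr(u) is locked at 2*cos(pi*alpha/13) for some alpha in 1..12, and tr(v) at 2*cos(pi*beta/19) for some beta in 1..18.
u^13 = (-1)^alpha I and v^19 = (-1)^beta I must agree, so alpha and beta have equal parity.
count pairs: odd alpha (6 choices) x odd beta (9), plus even alpha (6) x even beta (9): 6*9 + 6*9 = 108.
Total: 108 irreducible-character components + 1 reducible (abelian) component = 109.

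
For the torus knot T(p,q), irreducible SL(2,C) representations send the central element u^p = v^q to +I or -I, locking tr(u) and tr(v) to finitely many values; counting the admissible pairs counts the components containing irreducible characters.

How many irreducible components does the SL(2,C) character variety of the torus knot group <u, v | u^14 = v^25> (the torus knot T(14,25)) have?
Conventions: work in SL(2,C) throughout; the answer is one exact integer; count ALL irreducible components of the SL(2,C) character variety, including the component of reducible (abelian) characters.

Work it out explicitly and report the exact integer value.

In the torus knot group T(14,25), u^14 = v^25 is central, so an irreducible representation sends it to +I or -I (Schur).
This locks tr(u) to 2*cos(pi*alpha/14), alpha in 1..13, and tr(v) to 2*cos(pi*beta/25), beta in 1..24, on each component of irreducible characters.
Consistency of u^14 = (-1)^alpha I with v^25 = (-1)^beta I forces alpha = beta (mod 2).
Enumerate parity-matched pairs: 7*12 odd-odd plus 6*12 even-even gives 156.
components with irreducible characters: 156; plus the single component of reducible (abelian) characters: total 157.

157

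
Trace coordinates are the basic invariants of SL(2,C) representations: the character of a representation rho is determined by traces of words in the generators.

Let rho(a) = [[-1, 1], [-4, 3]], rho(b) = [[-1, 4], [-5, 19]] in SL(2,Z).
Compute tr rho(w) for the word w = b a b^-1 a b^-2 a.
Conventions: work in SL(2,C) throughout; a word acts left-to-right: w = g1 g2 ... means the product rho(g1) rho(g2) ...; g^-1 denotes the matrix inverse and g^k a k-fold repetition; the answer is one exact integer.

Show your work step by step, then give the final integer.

rho(b) = [[-1, 4], [-5, 19]]
... * rho(a) = [[-1, 1], [-4, 3]]  ->  [[-15, 11], [-71, 52]]
... * rho(b^-1) = [[19, -4], [5, -1]]  ->  [[-230, 49], [-1089, 232]]
... * rho(a) = [[-1, 1], [-4, 3]]  ->  [[34, -83], [161, -393]]
... * rho(b^-1) = [[19, -4], [5, -1]]  ->  [[231, -53], [1094, -251]]
... * rho(b^-1) = [[19, -4], [5, -1]]  ->  [[4124, -871], [19531, -4125]]
... * rho(a) = [[-1, 1], [-4, 3]]  ->  [[-640, 1511], [-3031, 7156]]
tr = -640 + 7156 = 6516

6516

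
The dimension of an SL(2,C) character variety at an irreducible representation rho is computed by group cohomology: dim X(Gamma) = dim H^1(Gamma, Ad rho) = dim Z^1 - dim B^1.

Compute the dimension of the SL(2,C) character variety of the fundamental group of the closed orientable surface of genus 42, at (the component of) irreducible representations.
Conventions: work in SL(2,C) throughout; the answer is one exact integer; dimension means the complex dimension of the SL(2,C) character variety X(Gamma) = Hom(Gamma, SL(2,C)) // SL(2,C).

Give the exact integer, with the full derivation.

246

The genus-42 surface group: 2g = 84 generators, one relator prod [a_i, b_i].
A cocycle assigns one sl_2 vector per generator subject to the relator condition d_2(z) = 0: dim of the unconstrained space is 3*2g = 252.
H^2 = coker(d_2) is dual to H^0 = 0 at irreducible rho (Poincare duality), so d_2 is onto: dim Z^1 = 249.
Coboundaries contribute dim B^1 = 3 (injective at irreducible rho).
Hence dim X = 249 - 3 = 246.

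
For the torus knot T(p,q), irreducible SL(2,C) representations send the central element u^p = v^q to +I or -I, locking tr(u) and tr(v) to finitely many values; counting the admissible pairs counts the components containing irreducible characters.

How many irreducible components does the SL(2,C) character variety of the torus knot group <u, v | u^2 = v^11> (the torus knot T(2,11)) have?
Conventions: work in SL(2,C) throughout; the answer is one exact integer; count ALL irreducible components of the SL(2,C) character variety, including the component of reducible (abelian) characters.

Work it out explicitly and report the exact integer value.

6

In the torus knot group T(2,11), u^2 = v^11 is central, so an irreducible representation sends it to +I or -I (Schur).
This locks tr(u) to 2*cos(pi*alpha/2), alpha in 1..1, and tr(v) to 2*cos(pi*beta/11), beta in 1..10, on each component of irreducible characters.
Consistency of u^2 = (-1)^alpha I with v^11 = (-1)^beta I forces alpha = beta (mod 2).
Counting: 1 odd alphas x 5 odd betas + 0 even alphas x 5 even betas = 5 + 0 = 5.
components with irreducible characters: 5; plus the single component of reducible (abelian) characters: total 6.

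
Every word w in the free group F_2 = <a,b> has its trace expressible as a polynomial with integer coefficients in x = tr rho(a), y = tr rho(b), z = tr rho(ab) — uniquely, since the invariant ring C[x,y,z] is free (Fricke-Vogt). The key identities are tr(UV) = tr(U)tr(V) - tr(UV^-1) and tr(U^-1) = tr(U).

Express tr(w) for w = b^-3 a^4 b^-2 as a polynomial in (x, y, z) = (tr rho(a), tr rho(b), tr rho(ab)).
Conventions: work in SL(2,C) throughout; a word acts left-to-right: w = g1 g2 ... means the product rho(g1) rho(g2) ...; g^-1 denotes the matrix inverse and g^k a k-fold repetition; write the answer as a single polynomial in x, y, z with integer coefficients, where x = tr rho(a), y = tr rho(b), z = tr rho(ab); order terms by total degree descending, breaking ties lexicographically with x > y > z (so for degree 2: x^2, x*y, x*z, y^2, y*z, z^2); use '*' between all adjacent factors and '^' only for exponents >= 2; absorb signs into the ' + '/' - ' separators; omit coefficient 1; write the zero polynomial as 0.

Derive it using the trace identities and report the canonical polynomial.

x^4*y^5 - x^3*y^4*z - 4*x^4*y^3 - 3*x^2*y^5 + 3*x^3*y^2*z + 2*x*y^4*z + 3*x^4*y + 13*x^2*y^3 + y^5 - x^3*z - 6*x*y^2*z - 11*x^2*y - 5*y^3 + 2*x*z + 5*y

apply: tr(a^2) = tr(a) tr(a) - tr(1) = x^2 - 2
apply: tr(a^3) = tr(a) tr(a^2) - tr(a) = x^3 - 3*x
use: tr(a^4) = tr(a) tr(a^3) - tr(a^2) = x^4 - 4*x^2 + 2
apply: tr(b a^2) = tr(a) tr(b a) - tr(b) = x*z - y
tr(a^2 b a) = tr(a) tr(b a^2) - tr(b a) = x^2*z - x*y - z
tr(a^4 b) = tr(a) tr(a^2 b a) - tr(a^2 b) = x^3*z - x^2*y - 2*x*z + y
tr(b^-1 a^4) = tr(a^4) tr(b) - tr(a^4 b) = x^4*y - x^3*z - 3*x^2*y + 2*x*z + y
tr(b^-1 a^4 b^-1) = tr(b^-1 a^4) tr(b) - tr(b^-1 a^4 b) = x^4*y^2 - x^3*y*z - x^4 - 3*x^2*y^2 + 2*x*y*z + 4*x^2 + y^2 - 2
tr(b^-1 a^4 b^-2) = tr(b^-1 a^4 b^-1) tr(b) - tr(b^-1 a^4) = x^4*y^3 - x^3*y^2*z - 2*x^4*y - 3*x^2*y^3 + x^3*z + 2*x*y^2*z + 7*x^2*y + y^3 - 2*x*z - 3*y
tr(b^-1 a^4 b^-3) = tr(b^-1 a^4 b^-2) tr(b) - tr(b^-1 a^4 b^-1) = x^4*y^4 - x^3*y^3*z - 3*x^4*y^2 - 3*x^2*y^4 + 2*x^3*y*z + 2*x*y^3*z + x^4 + 10*x^2*y^2 + y^4 - 4*x*y*z - 4*x^2 - 4*y^2 + 2
tr(b^-3 a^4 b^-2) = tr(b^-1 a^4 b^-3) tr(b) - tr(b^-1 a^4 b^-2) = x^4*y^5 - x^3*y^4*z - 4*x^4*y^3 - 3*x^2*y^5 + 3*x^3*y^2*z + 2*x*y^4*z + 3*x^4*y + 13*x^2*y^3 + y^5 - x^3*z - 6*x*y^2*z - 11*x^2*y - 5*y^3 + 2*x*z + 5*y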